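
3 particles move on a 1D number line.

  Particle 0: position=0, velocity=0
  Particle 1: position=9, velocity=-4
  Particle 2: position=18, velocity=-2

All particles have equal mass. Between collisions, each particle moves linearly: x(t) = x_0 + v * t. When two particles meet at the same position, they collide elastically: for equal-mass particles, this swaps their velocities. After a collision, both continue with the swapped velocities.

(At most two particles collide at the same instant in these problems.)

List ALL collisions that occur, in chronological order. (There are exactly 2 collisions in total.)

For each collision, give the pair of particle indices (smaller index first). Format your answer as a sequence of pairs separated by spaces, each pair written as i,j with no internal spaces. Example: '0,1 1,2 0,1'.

Answer: 0,1 1,2

Derivation:
Collision at t=9/4: particles 0 and 1 swap velocities; positions: p0=0 p1=0 p2=27/2; velocities now: v0=-4 v1=0 v2=-2
Collision at t=9: particles 1 and 2 swap velocities; positions: p0=-27 p1=0 p2=0; velocities now: v0=-4 v1=-2 v2=0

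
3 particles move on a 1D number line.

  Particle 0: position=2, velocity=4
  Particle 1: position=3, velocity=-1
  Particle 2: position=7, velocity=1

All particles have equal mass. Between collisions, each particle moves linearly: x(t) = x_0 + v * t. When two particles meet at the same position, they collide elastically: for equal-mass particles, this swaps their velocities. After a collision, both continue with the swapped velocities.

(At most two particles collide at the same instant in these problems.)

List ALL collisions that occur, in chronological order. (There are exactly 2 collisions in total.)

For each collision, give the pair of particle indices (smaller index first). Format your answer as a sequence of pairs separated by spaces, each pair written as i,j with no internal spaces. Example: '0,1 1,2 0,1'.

Collision at t=1/5: particles 0 and 1 swap velocities; positions: p0=14/5 p1=14/5 p2=36/5; velocities now: v0=-1 v1=4 v2=1
Collision at t=5/3: particles 1 and 2 swap velocities; positions: p0=4/3 p1=26/3 p2=26/3; velocities now: v0=-1 v1=1 v2=4

Answer: 0,1 1,2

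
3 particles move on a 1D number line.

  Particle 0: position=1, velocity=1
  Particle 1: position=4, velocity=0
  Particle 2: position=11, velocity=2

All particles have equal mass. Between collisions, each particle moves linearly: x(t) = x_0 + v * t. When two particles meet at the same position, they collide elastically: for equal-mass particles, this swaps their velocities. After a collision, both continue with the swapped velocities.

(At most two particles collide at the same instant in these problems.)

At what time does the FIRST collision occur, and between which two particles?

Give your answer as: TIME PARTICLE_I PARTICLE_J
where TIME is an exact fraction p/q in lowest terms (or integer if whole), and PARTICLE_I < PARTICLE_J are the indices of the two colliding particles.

Answer: 3 0 1

Derivation:
Pair (0,1): pos 1,4 vel 1,0 -> gap=3, closing at 1/unit, collide at t=3
Pair (1,2): pos 4,11 vel 0,2 -> not approaching (rel speed -2 <= 0)
Earliest collision: t=3 between 0 and 1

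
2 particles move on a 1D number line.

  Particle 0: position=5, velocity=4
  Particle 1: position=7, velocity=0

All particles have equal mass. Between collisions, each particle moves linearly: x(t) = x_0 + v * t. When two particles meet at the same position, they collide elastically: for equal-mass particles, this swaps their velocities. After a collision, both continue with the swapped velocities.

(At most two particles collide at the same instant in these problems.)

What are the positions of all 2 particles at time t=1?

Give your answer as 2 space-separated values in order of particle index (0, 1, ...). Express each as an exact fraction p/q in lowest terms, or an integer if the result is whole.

Answer: 7 9

Derivation:
Collision at t=1/2: particles 0 and 1 swap velocities; positions: p0=7 p1=7; velocities now: v0=0 v1=4
Advance to t=1 (no further collisions before then); velocities: v0=0 v1=4; positions = 7 9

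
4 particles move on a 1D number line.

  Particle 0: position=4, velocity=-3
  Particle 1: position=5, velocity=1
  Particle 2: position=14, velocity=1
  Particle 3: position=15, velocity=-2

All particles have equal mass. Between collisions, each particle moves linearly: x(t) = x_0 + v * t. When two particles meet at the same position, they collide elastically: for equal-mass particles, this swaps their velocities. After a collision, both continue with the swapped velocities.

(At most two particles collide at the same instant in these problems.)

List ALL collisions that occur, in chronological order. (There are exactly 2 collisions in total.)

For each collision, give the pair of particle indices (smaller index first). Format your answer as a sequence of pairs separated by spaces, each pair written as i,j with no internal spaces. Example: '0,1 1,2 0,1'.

Answer: 2,3 1,2

Derivation:
Collision at t=1/3: particles 2 and 3 swap velocities; positions: p0=3 p1=16/3 p2=43/3 p3=43/3; velocities now: v0=-3 v1=1 v2=-2 v3=1
Collision at t=10/3: particles 1 and 2 swap velocities; positions: p0=-6 p1=25/3 p2=25/3 p3=52/3; velocities now: v0=-3 v1=-2 v2=1 v3=1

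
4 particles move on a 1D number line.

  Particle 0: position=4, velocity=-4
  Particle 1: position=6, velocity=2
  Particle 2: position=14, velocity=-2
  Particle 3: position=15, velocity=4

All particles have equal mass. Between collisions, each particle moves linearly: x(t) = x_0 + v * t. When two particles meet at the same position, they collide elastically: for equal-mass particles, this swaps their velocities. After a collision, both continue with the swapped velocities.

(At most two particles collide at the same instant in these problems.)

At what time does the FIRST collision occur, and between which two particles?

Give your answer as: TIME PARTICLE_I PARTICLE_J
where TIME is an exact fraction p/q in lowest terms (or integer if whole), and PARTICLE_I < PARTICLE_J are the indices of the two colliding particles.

Answer: 2 1 2

Derivation:
Pair (0,1): pos 4,6 vel -4,2 -> not approaching (rel speed -6 <= 0)
Pair (1,2): pos 6,14 vel 2,-2 -> gap=8, closing at 4/unit, collide at t=2
Pair (2,3): pos 14,15 vel -2,4 -> not approaching (rel speed -6 <= 0)
Earliest collision: t=2 between 1 and 2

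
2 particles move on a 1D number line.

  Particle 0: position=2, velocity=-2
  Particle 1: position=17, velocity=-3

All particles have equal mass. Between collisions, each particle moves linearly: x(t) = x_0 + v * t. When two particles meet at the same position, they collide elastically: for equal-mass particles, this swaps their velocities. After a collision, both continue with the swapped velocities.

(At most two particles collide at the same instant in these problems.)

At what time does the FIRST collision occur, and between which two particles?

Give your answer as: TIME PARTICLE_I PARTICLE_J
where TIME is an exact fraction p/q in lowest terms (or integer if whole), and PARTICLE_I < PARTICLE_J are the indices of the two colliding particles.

Answer: 15 0 1

Derivation:
Pair (0,1): pos 2,17 vel -2,-3 -> gap=15, closing at 1/unit, collide at t=15
Earliest collision: t=15 between 0 and 1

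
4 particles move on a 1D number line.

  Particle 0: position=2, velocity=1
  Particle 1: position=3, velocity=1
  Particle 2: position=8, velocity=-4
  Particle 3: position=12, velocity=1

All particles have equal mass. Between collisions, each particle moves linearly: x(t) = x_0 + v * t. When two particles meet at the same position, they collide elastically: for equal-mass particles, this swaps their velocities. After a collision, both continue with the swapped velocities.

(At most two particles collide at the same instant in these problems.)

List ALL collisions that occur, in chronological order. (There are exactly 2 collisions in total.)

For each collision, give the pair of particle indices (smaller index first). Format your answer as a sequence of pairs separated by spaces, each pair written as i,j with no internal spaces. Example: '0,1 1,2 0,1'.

Collision at t=1: particles 1 and 2 swap velocities; positions: p0=3 p1=4 p2=4 p3=13; velocities now: v0=1 v1=-4 v2=1 v3=1
Collision at t=6/5: particles 0 and 1 swap velocities; positions: p0=16/5 p1=16/5 p2=21/5 p3=66/5; velocities now: v0=-4 v1=1 v2=1 v3=1

Answer: 1,2 0,1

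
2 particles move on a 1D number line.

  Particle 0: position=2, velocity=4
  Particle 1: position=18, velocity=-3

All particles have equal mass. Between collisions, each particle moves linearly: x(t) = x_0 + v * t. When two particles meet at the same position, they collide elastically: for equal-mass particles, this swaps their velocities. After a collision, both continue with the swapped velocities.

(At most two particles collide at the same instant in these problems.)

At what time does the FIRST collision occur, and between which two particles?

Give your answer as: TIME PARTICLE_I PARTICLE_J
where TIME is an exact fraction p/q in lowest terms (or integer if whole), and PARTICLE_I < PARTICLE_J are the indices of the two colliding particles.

Pair (0,1): pos 2,18 vel 4,-3 -> gap=16, closing at 7/unit, collide at t=16/7
Earliest collision: t=16/7 between 0 and 1

Answer: 16/7 0 1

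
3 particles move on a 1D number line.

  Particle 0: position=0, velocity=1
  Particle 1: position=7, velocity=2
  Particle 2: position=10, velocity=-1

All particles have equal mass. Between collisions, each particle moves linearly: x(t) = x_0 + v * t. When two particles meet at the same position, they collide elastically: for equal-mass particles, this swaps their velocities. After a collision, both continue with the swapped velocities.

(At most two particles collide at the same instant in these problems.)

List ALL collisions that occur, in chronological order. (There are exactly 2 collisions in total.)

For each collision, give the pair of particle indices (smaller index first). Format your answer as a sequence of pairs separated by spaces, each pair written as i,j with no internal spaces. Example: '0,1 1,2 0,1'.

Answer: 1,2 0,1

Derivation:
Collision at t=1: particles 1 and 2 swap velocities; positions: p0=1 p1=9 p2=9; velocities now: v0=1 v1=-1 v2=2
Collision at t=5: particles 0 and 1 swap velocities; positions: p0=5 p1=5 p2=17; velocities now: v0=-1 v1=1 v2=2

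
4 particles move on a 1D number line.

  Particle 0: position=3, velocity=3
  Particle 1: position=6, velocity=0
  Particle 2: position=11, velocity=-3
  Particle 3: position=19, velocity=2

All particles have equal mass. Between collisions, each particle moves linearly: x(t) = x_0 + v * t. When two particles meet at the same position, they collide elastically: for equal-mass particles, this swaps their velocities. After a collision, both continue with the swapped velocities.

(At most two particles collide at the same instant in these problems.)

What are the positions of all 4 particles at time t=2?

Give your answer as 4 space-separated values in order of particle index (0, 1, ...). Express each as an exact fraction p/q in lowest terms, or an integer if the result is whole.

Answer: 5 6 9 23

Derivation:
Collision at t=1: particles 0 and 1 swap velocities; positions: p0=6 p1=6 p2=8 p3=21; velocities now: v0=0 v1=3 v2=-3 v3=2
Collision at t=4/3: particles 1 and 2 swap velocities; positions: p0=6 p1=7 p2=7 p3=65/3; velocities now: v0=0 v1=-3 v2=3 v3=2
Collision at t=5/3: particles 0 and 1 swap velocities; positions: p0=6 p1=6 p2=8 p3=67/3; velocities now: v0=-3 v1=0 v2=3 v3=2
Advance to t=2 (no further collisions before then); velocities: v0=-3 v1=0 v2=3 v3=2; positions = 5 6 9 23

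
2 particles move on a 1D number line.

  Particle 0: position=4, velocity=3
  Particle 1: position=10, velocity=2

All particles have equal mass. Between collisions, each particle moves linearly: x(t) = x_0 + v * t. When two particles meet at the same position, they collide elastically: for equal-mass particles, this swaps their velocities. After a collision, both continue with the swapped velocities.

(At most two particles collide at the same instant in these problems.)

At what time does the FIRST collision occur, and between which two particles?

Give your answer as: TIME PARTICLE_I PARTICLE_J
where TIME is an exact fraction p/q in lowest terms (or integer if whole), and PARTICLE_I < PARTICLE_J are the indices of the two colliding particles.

Answer: 6 0 1

Derivation:
Pair (0,1): pos 4,10 vel 3,2 -> gap=6, closing at 1/unit, collide at t=6
Earliest collision: t=6 between 0 and 1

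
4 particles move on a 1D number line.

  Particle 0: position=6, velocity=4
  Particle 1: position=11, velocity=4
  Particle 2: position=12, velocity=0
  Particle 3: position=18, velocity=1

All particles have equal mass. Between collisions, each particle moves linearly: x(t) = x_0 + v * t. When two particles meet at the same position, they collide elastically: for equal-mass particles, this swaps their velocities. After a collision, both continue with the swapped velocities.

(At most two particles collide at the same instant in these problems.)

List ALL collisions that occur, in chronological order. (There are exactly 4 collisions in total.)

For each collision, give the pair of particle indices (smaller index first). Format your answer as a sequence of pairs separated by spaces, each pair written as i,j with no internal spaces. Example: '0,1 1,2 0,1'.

Collision at t=1/4: particles 1 and 2 swap velocities; positions: p0=7 p1=12 p2=12 p3=73/4; velocities now: v0=4 v1=0 v2=4 v3=1
Collision at t=3/2: particles 0 and 1 swap velocities; positions: p0=12 p1=12 p2=17 p3=39/2; velocities now: v0=0 v1=4 v2=4 v3=1
Collision at t=7/3: particles 2 and 3 swap velocities; positions: p0=12 p1=46/3 p2=61/3 p3=61/3; velocities now: v0=0 v1=4 v2=1 v3=4
Collision at t=4: particles 1 and 2 swap velocities; positions: p0=12 p1=22 p2=22 p3=27; velocities now: v0=0 v1=1 v2=4 v3=4

Answer: 1,2 0,1 2,3 1,2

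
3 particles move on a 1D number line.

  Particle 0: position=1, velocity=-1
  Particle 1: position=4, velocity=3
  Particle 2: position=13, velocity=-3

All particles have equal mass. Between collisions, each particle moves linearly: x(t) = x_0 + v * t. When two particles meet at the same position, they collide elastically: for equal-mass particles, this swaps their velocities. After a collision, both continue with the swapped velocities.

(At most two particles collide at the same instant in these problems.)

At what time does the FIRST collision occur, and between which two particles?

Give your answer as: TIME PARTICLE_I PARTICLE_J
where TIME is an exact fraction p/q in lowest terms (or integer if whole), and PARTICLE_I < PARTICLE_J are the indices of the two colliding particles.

Answer: 3/2 1 2

Derivation:
Pair (0,1): pos 1,4 vel -1,3 -> not approaching (rel speed -4 <= 0)
Pair (1,2): pos 4,13 vel 3,-3 -> gap=9, closing at 6/unit, collide at t=3/2
Earliest collision: t=3/2 between 1 and 2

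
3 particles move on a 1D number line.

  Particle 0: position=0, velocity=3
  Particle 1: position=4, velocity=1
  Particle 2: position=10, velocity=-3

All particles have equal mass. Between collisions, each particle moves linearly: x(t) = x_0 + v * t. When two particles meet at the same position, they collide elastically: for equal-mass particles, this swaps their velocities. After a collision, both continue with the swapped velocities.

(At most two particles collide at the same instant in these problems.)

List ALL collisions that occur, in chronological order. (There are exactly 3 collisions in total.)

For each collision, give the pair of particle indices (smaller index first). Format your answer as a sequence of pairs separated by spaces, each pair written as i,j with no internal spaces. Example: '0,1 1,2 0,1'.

Collision at t=3/2: particles 1 and 2 swap velocities; positions: p0=9/2 p1=11/2 p2=11/2; velocities now: v0=3 v1=-3 v2=1
Collision at t=5/3: particles 0 and 1 swap velocities; positions: p0=5 p1=5 p2=17/3; velocities now: v0=-3 v1=3 v2=1
Collision at t=2: particles 1 and 2 swap velocities; positions: p0=4 p1=6 p2=6; velocities now: v0=-3 v1=1 v2=3

Answer: 1,2 0,1 1,2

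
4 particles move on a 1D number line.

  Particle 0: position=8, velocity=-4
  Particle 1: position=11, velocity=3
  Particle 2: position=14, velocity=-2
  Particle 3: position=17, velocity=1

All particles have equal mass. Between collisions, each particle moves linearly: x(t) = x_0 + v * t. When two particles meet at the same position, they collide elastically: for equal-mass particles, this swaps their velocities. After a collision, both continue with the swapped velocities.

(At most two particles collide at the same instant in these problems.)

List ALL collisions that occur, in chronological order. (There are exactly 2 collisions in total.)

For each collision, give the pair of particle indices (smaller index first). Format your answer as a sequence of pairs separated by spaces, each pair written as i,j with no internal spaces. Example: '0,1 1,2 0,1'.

Collision at t=3/5: particles 1 and 2 swap velocities; positions: p0=28/5 p1=64/5 p2=64/5 p3=88/5; velocities now: v0=-4 v1=-2 v2=3 v3=1
Collision at t=3: particles 2 and 3 swap velocities; positions: p0=-4 p1=8 p2=20 p3=20; velocities now: v0=-4 v1=-2 v2=1 v3=3

Answer: 1,2 2,3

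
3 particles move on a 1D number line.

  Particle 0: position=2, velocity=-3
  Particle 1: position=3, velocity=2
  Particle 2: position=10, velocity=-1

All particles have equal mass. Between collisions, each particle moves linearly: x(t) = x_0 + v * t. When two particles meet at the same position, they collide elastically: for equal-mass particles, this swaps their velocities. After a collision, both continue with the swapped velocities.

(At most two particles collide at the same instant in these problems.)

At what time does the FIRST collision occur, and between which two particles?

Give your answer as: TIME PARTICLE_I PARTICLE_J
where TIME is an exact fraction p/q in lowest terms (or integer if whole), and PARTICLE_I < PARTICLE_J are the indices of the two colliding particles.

Pair (0,1): pos 2,3 vel -3,2 -> not approaching (rel speed -5 <= 0)
Pair (1,2): pos 3,10 vel 2,-1 -> gap=7, closing at 3/unit, collide at t=7/3
Earliest collision: t=7/3 between 1 and 2

Answer: 7/3 1 2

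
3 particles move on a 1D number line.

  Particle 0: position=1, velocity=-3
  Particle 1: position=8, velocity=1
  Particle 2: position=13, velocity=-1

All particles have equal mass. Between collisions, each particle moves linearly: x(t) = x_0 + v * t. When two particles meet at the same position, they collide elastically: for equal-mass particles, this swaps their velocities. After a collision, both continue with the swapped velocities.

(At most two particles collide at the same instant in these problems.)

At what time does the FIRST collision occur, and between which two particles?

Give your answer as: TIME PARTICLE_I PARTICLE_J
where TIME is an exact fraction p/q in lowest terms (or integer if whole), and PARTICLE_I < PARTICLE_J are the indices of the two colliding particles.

Answer: 5/2 1 2

Derivation:
Pair (0,1): pos 1,8 vel -3,1 -> not approaching (rel speed -4 <= 0)
Pair (1,2): pos 8,13 vel 1,-1 -> gap=5, closing at 2/unit, collide at t=5/2
Earliest collision: t=5/2 between 1 and 2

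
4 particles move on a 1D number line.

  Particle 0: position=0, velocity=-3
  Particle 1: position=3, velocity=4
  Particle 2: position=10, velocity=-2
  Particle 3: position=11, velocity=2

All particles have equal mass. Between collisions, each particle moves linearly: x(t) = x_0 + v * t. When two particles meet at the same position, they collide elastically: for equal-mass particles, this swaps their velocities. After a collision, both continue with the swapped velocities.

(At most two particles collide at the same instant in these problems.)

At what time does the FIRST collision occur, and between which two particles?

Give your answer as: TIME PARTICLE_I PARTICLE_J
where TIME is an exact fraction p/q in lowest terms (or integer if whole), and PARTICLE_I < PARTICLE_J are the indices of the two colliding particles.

Pair (0,1): pos 0,3 vel -3,4 -> not approaching (rel speed -7 <= 0)
Pair (1,2): pos 3,10 vel 4,-2 -> gap=7, closing at 6/unit, collide at t=7/6
Pair (2,3): pos 10,11 vel -2,2 -> not approaching (rel speed -4 <= 0)
Earliest collision: t=7/6 between 1 and 2

Answer: 7/6 1 2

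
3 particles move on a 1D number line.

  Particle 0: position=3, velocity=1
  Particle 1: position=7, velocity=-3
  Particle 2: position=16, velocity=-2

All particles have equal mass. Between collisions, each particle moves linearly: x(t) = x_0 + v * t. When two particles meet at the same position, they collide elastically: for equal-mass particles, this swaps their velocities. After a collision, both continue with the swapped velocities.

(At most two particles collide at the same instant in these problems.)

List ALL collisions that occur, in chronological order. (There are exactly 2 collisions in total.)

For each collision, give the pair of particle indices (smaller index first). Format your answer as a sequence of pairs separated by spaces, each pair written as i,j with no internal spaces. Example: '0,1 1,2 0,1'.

Answer: 0,1 1,2

Derivation:
Collision at t=1: particles 0 and 1 swap velocities; positions: p0=4 p1=4 p2=14; velocities now: v0=-3 v1=1 v2=-2
Collision at t=13/3: particles 1 and 2 swap velocities; positions: p0=-6 p1=22/3 p2=22/3; velocities now: v0=-3 v1=-2 v2=1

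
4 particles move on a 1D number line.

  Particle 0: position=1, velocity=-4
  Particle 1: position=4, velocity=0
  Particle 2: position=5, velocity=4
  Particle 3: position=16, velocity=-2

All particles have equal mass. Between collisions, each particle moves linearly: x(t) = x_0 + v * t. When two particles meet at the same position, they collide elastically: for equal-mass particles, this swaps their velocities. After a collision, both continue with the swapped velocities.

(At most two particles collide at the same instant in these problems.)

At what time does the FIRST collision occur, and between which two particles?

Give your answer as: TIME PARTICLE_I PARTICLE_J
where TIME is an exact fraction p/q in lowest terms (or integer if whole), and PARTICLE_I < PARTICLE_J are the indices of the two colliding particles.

Pair (0,1): pos 1,4 vel -4,0 -> not approaching (rel speed -4 <= 0)
Pair (1,2): pos 4,5 vel 0,4 -> not approaching (rel speed -4 <= 0)
Pair (2,3): pos 5,16 vel 4,-2 -> gap=11, closing at 6/unit, collide at t=11/6
Earliest collision: t=11/6 between 2 and 3

Answer: 11/6 2 3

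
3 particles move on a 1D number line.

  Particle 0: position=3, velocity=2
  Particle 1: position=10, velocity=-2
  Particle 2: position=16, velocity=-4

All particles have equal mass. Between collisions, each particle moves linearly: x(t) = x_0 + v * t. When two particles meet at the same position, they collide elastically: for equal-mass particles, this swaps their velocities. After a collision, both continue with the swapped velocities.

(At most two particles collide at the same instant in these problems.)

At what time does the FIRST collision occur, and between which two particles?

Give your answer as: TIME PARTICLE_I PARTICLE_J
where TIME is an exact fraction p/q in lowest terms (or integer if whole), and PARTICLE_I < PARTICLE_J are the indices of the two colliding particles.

Pair (0,1): pos 3,10 vel 2,-2 -> gap=7, closing at 4/unit, collide at t=7/4
Pair (1,2): pos 10,16 vel -2,-4 -> gap=6, closing at 2/unit, collide at t=3
Earliest collision: t=7/4 between 0 and 1

Answer: 7/4 0 1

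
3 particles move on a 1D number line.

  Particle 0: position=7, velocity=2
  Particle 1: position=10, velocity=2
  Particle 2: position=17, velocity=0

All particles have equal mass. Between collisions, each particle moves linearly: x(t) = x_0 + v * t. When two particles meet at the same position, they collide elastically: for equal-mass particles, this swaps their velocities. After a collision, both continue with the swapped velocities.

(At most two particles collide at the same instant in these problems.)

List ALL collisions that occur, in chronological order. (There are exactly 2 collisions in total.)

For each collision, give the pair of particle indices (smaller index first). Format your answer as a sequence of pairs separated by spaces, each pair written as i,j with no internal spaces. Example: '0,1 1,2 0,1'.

Answer: 1,2 0,1

Derivation:
Collision at t=7/2: particles 1 and 2 swap velocities; positions: p0=14 p1=17 p2=17; velocities now: v0=2 v1=0 v2=2
Collision at t=5: particles 0 and 1 swap velocities; positions: p0=17 p1=17 p2=20; velocities now: v0=0 v1=2 v2=2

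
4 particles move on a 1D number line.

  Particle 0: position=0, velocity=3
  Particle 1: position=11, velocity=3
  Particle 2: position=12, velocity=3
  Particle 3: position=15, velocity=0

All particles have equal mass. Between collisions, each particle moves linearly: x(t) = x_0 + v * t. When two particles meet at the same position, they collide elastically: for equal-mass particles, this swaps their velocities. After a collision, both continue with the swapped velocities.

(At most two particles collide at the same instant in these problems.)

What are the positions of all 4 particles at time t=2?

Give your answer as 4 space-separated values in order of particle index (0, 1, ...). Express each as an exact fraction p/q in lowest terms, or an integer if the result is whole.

Collision at t=1: particles 2 and 3 swap velocities; positions: p0=3 p1=14 p2=15 p3=15; velocities now: v0=3 v1=3 v2=0 v3=3
Collision at t=4/3: particles 1 and 2 swap velocities; positions: p0=4 p1=15 p2=15 p3=16; velocities now: v0=3 v1=0 v2=3 v3=3
Advance to t=2 (no further collisions before then); velocities: v0=3 v1=0 v2=3 v3=3; positions = 6 15 17 18

Answer: 6 15 17 18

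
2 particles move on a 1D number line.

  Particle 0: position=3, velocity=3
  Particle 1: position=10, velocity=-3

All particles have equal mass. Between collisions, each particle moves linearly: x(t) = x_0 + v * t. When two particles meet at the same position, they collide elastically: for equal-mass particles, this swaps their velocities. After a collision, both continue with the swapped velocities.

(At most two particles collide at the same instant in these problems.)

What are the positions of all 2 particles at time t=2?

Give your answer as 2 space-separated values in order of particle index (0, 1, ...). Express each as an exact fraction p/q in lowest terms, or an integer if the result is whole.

Collision at t=7/6: particles 0 and 1 swap velocities; positions: p0=13/2 p1=13/2; velocities now: v0=-3 v1=3
Advance to t=2 (no further collisions before then); velocities: v0=-3 v1=3; positions = 4 9

Answer: 4 9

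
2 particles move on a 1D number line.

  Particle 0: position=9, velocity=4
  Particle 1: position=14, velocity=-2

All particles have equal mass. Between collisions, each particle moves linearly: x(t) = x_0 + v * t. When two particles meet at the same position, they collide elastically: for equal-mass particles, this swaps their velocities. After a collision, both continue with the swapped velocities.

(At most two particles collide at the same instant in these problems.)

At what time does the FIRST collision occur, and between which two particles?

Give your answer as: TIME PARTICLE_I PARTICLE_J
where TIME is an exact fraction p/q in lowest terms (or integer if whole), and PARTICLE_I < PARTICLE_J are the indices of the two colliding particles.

Pair (0,1): pos 9,14 vel 4,-2 -> gap=5, closing at 6/unit, collide at t=5/6
Earliest collision: t=5/6 between 0 and 1

Answer: 5/6 0 1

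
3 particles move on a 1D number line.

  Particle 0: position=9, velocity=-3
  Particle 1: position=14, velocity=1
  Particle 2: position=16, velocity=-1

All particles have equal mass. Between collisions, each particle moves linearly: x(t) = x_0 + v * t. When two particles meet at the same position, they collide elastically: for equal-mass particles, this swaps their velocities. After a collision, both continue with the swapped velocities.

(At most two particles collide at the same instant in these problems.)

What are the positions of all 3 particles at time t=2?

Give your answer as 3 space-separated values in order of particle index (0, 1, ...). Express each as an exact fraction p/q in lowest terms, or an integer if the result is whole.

Collision at t=1: particles 1 and 2 swap velocities; positions: p0=6 p1=15 p2=15; velocities now: v0=-3 v1=-1 v2=1
Advance to t=2 (no further collisions before then); velocities: v0=-3 v1=-1 v2=1; positions = 3 14 16

Answer: 3 14 16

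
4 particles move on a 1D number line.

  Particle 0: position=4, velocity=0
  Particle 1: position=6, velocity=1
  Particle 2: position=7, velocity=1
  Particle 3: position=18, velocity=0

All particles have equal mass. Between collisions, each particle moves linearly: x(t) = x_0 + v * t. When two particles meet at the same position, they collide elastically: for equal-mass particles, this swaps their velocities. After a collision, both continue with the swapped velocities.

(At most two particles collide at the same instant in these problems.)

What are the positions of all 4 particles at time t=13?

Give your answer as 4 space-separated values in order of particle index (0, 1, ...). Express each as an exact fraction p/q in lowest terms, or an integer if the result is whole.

Answer: 4 18 19 20

Derivation:
Collision at t=11: particles 2 and 3 swap velocities; positions: p0=4 p1=17 p2=18 p3=18; velocities now: v0=0 v1=1 v2=0 v3=1
Collision at t=12: particles 1 and 2 swap velocities; positions: p0=4 p1=18 p2=18 p3=19; velocities now: v0=0 v1=0 v2=1 v3=1
Advance to t=13 (no further collisions before then); velocities: v0=0 v1=0 v2=1 v3=1; positions = 4 18 19 20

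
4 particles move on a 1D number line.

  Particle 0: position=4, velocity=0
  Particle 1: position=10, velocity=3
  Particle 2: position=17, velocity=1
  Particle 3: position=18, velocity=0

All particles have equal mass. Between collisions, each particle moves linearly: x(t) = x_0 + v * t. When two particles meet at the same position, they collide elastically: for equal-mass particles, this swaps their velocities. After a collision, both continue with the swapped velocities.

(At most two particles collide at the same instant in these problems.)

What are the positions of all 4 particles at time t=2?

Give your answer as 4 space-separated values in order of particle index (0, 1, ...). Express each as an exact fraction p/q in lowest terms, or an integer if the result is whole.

Collision at t=1: particles 2 and 3 swap velocities; positions: p0=4 p1=13 p2=18 p3=18; velocities now: v0=0 v1=3 v2=0 v3=1
Advance to t=2 (no further collisions before then); velocities: v0=0 v1=3 v2=0 v3=1; positions = 4 16 18 19

Answer: 4 16 18 19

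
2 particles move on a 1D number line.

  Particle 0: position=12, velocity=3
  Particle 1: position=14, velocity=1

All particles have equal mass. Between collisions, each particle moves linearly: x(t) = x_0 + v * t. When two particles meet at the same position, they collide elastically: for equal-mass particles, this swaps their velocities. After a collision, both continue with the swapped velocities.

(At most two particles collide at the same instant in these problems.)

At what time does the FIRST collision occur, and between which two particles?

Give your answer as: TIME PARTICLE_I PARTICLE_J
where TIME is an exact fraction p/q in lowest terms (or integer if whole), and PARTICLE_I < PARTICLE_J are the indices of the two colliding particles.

Pair (0,1): pos 12,14 vel 3,1 -> gap=2, closing at 2/unit, collide at t=1
Earliest collision: t=1 between 0 and 1

Answer: 1 0 1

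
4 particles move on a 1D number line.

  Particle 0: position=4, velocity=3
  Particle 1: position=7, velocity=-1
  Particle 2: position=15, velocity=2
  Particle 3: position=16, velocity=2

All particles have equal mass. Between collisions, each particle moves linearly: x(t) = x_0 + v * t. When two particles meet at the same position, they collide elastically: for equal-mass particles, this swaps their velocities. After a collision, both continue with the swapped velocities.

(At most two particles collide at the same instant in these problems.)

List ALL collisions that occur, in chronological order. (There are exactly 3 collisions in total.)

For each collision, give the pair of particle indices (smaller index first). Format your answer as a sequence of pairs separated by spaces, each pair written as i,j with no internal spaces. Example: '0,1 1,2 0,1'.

Collision at t=3/4: particles 0 and 1 swap velocities; positions: p0=25/4 p1=25/4 p2=33/2 p3=35/2; velocities now: v0=-1 v1=3 v2=2 v3=2
Collision at t=11: particles 1 and 2 swap velocities; positions: p0=-4 p1=37 p2=37 p3=38; velocities now: v0=-1 v1=2 v2=3 v3=2
Collision at t=12: particles 2 and 3 swap velocities; positions: p0=-5 p1=39 p2=40 p3=40; velocities now: v0=-1 v1=2 v2=2 v3=3

Answer: 0,1 1,2 2,3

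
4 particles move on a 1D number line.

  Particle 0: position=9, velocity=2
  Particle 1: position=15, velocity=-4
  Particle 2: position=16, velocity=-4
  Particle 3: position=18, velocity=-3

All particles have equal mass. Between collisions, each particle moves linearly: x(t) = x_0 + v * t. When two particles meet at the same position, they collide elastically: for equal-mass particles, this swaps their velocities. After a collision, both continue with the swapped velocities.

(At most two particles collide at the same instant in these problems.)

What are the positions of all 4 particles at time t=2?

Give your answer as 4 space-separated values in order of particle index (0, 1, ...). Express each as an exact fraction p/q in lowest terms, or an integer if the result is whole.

Collision at t=1: particles 0 and 1 swap velocities; positions: p0=11 p1=11 p2=12 p3=15; velocities now: v0=-4 v1=2 v2=-4 v3=-3
Collision at t=7/6: particles 1 and 2 swap velocities; positions: p0=31/3 p1=34/3 p2=34/3 p3=29/2; velocities now: v0=-4 v1=-4 v2=2 v3=-3
Collision at t=9/5: particles 2 and 3 swap velocities; positions: p0=39/5 p1=44/5 p2=63/5 p3=63/5; velocities now: v0=-4 v1=-4 v2=-3 v3=2
Advance to t=2 (no further collisions before then); velocities: v0=-4 v1=-4 v2=-3 v3=2; positions = 7 8 12 13

Answer: 7 8 12 13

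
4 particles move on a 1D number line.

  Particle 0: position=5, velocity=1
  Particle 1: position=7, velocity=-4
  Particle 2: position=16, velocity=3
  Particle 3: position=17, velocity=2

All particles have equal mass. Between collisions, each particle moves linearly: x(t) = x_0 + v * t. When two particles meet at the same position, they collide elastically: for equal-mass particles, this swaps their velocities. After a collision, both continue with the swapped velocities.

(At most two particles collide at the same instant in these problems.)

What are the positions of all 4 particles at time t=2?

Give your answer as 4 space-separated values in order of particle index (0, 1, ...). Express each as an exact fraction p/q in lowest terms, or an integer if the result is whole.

Collision at t=2/5: particles 0 and 1 swap velocities; positions: p0=27/5 p1=27/5 p2=86/5 p3=89/5; velocities now: v0=-4 v1=1 v2=3 v3=2
Collision at t=1: particles 2 and 3 swap velocities; positions: p0=3 p1=6 p2=19 p3=19; velocities now: v0=-4 v1=1 v2=2 v3=3
Advance to t=2 (no further collisions before then); velocities: v0=-4 v1=1 v2=2 v3=3; positions = -1 7 21 22

Answer: -1 7 21 22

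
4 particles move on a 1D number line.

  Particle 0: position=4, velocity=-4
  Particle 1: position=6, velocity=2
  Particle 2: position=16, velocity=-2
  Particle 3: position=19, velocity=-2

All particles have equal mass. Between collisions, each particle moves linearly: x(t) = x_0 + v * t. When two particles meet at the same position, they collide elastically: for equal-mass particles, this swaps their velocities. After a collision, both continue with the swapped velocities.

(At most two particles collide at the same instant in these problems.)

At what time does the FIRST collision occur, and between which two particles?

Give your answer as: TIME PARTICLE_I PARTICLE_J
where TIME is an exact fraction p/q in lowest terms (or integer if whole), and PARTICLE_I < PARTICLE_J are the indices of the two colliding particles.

Pair (0,1): pos 4,6 vel -4,2 -> not approaching (rel speed -6 <= 0)
Pair (1,2): pos 6,16 vel 2,-2 -> gap=10, closing at 4/unit, collide at t=5/2
Pair (2,3): pos 16,19 vel -2,-2 -> not approaching (rel speed 0 <= 0)
Earliest collision: t=5/2 between 1 and 2

Answer: 5/2 1 2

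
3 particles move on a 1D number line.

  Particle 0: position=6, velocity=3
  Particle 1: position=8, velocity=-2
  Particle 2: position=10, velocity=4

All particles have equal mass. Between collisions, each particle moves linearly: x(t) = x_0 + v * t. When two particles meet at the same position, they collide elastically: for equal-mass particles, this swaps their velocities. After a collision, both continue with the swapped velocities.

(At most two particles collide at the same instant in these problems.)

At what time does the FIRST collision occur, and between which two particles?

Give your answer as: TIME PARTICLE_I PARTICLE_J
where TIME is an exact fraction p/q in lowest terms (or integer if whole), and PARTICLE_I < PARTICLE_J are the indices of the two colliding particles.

Answer: 2/5 0 1

Derivation:
Pair (0,1): pos 6,8 vel 3,-2 -> gap=2, closing at 5/unit, collide at t=2/5
Pair (1,2): pos 8,10 vel -2,4 -> not approaching (rel speed -6 <= 0)
Earliest collision: t=2/5 between 0 and 1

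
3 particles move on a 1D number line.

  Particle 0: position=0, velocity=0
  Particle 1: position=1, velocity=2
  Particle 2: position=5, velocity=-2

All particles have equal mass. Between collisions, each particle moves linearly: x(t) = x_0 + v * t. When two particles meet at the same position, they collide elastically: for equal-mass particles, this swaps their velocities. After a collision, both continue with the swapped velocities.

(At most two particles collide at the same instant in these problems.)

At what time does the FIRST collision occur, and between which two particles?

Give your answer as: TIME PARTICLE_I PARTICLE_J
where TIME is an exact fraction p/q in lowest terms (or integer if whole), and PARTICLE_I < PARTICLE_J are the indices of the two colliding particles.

Pair (0,1): pos 0,1 vel 0,2 -> not approaching (rel speed -2 <= 0)
Pair (1,2): pos 1,5 vel 2,-2 -> gap=4, closing at 4/unit, collide at t=1
Earliest collision: t=1 between 1 and 2

Answer: 1 1 2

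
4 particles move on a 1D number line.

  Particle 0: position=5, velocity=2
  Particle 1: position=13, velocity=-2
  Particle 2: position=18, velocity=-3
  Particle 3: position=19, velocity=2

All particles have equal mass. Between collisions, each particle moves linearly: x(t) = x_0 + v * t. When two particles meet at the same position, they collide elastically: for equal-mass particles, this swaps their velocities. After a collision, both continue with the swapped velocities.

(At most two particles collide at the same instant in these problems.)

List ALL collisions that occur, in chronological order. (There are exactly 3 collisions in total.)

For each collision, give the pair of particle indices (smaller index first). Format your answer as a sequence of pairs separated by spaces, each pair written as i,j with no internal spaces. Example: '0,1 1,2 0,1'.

Answer: 0,1 1,2 0,1

Derivation:
Collision at t=2: particles 0 and 1 swap velocities; positions: p0=9 p1=9 p2=12 p3=23; velocities now: v0=-2 v1=2 v2=-3 v3=2
Collision at t=13/5: particles 1 and 2 swap velocities; positions: p0=39/5 p1=51/5 p2=51/5 p3=121/5; velocities now: v0=-2 v1=-3 v2=2 v3=2
Collision at t=5: particles 0 and 1 swap velocities; positions: p0=3 p1=3 p2=15 p3=29; velocities now: v0=-3 v1=-2 v2=2 v3=2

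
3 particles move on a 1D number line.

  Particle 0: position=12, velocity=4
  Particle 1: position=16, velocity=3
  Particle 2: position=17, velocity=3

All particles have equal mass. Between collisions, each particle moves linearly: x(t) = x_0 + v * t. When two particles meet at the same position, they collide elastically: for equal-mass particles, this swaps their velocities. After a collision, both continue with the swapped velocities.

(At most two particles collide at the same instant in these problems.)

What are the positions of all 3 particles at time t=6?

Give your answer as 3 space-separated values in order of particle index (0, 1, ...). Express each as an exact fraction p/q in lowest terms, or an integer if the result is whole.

Answer: 34 35 36

Derivation:
Collision at t=4: particles 0 and 1 swap velocities; positions: p0=28 p1=28 p2=29; velocities now: v0=3 v1=4 v2=3
Collision at t=5: particles 1 and 2 swap velocities; positions: p0=31 p1=32 p2=32; velocities now: v0=3 v1=3 v2=4
Advance to t=6 (no further collisions before then); velocities: v0=3 v1=3 v2=4; positions = 34 35 36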